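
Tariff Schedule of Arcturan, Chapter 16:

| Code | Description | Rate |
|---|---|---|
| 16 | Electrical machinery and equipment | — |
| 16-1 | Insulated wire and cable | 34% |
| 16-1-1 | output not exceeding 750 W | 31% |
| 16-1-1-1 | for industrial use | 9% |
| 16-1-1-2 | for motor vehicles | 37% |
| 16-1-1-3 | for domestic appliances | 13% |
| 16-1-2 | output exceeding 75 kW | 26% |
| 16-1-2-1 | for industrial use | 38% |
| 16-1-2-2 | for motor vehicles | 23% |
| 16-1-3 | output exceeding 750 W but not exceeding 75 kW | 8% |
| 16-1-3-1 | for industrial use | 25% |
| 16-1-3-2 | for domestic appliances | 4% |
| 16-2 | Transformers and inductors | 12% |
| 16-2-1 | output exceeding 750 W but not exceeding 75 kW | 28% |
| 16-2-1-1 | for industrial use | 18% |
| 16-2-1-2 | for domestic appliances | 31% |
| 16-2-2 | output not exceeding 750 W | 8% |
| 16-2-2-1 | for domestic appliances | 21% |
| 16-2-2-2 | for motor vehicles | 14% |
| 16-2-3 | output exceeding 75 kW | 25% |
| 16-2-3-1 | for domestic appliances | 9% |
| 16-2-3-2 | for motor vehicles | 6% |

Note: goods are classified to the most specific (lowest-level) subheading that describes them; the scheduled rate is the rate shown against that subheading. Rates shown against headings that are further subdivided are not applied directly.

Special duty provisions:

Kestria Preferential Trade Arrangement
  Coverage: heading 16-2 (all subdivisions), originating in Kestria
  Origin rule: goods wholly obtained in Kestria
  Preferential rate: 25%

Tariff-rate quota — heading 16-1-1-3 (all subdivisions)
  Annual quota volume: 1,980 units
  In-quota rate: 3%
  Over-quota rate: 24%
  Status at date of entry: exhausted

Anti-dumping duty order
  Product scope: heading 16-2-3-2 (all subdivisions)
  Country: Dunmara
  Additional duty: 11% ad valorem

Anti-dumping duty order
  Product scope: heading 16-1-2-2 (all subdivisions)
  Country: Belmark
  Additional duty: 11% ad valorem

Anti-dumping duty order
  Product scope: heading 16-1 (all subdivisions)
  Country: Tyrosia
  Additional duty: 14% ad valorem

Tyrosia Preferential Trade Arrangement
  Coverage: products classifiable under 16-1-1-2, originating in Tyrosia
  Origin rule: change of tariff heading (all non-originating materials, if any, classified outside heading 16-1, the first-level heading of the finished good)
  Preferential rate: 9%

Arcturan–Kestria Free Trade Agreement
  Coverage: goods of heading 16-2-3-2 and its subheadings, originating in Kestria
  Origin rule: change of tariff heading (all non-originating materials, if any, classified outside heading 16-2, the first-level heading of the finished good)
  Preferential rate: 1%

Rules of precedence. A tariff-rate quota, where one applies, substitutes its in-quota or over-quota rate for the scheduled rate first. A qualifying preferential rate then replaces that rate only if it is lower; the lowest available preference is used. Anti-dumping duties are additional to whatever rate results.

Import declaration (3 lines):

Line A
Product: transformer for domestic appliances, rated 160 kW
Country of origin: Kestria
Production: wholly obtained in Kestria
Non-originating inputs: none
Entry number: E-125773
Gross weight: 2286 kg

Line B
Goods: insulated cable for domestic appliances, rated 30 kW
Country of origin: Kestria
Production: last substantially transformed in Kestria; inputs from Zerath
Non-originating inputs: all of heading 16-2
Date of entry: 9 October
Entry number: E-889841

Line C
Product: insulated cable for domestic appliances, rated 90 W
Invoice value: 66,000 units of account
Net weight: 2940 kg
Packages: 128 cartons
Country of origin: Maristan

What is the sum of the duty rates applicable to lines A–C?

Line A: transformer → 16-2; rated 160 kW → 16-2-3; for domestic appliances → 16-2-3-1. Scheduled 9%. Kestria agreement on 16-2: wholly obtained → 25% available; Kestria agreement on 16-2-3-2: 16-2-3-1 not covered; preference 25% not lower than 9% → no reduction. → 9%.
Line B: insulated cable → 16-1; rated 30 kW → 16-1-3; for domestic appliances → 16-1-3-2. Scheduled 4%. Kestria agreement on 16-2: 16-1-3-2 not covered; Kestria agreement on 16-2-3-2: 16-1-3-2 not covered. → 4%.
Line C: insulated cable → 16-1; rated 90 W → 16-1-1; for domestic appliances → 16-1-1-3. Scheduled 13%. quota on 16-1-1-3 exhausted → over-quota 24%. → 24%.
Sum: 9% + 4% + 24% = 37%.

37%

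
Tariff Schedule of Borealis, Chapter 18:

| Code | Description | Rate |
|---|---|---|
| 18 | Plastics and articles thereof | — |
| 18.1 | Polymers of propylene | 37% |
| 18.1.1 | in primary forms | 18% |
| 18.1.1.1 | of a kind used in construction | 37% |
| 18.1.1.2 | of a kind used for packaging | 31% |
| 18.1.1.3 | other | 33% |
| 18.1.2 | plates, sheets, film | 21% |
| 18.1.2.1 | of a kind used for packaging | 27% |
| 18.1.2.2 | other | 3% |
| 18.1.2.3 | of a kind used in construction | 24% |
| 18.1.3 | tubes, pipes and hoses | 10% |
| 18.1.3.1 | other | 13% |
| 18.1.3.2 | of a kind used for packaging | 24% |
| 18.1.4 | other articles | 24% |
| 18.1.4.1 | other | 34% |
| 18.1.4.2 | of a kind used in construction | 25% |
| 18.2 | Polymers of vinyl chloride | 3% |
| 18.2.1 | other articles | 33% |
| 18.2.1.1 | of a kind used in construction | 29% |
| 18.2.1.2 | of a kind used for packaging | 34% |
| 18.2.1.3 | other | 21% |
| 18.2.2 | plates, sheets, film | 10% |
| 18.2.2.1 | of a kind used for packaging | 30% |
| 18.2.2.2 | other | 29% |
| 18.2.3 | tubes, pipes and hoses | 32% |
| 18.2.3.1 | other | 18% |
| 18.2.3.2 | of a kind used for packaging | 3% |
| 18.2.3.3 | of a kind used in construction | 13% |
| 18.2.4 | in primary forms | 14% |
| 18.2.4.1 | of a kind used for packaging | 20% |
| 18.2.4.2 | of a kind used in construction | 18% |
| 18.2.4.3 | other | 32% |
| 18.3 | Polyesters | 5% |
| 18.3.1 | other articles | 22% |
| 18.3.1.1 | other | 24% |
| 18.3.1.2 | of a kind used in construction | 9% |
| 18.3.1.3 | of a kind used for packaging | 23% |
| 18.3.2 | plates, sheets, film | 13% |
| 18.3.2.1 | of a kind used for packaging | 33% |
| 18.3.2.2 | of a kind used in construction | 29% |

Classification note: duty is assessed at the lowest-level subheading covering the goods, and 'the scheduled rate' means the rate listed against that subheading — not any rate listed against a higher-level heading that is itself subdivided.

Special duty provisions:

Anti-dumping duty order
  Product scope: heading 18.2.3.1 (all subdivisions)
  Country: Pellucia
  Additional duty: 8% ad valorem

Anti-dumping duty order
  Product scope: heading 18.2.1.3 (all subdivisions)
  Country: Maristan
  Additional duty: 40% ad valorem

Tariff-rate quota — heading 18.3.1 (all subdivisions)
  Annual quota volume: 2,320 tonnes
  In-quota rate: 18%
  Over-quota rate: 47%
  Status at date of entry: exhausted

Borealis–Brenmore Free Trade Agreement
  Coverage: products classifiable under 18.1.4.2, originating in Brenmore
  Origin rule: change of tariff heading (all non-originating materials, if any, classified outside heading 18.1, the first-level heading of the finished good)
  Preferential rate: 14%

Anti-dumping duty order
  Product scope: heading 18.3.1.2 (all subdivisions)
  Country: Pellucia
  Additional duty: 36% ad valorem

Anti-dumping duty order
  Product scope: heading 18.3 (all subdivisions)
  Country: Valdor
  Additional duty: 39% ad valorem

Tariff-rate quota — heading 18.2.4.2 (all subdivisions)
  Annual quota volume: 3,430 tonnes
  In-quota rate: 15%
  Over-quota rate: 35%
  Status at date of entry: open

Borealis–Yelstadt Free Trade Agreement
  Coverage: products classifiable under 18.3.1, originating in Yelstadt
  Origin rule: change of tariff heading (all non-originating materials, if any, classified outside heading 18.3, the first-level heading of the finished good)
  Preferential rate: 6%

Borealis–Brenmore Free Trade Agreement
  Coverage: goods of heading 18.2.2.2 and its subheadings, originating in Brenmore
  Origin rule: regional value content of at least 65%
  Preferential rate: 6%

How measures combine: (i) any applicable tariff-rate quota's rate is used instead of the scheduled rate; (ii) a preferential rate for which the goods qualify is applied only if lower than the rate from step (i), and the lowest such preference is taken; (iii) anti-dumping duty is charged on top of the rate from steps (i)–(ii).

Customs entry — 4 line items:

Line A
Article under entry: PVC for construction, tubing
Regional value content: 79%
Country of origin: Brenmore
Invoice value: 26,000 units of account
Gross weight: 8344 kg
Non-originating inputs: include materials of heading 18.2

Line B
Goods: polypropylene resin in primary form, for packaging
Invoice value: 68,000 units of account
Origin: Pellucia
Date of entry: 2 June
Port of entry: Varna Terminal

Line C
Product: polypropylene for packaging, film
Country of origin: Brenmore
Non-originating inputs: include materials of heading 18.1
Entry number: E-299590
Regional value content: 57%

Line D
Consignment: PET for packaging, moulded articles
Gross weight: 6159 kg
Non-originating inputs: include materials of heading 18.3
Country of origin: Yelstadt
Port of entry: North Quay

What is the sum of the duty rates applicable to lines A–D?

Line A: PVC → 18.2; tubing → 18.2.3; for construction → 18.2.3.3. Scheduled 13%. Brenmore agreement on 18.1.4.2: 18.2.3.3 not covered; Brenmore agreement on 18.2.2.2: 18.2.3.3 not covered. → 13%.
Line B: polypropylene → 18.1; resin in primary form → 18.1.1; for packaging → 18.1.1.2. Scheduled 31%. No special measure applies. → 31%.
Line C: polypropylene → 18.1; film → 18.1.2; for packaging → 18.1.2.1. Scheduled 27%. Brenmore agreement on 18.1.4.2: 18.1.2.1 not covered; Brenmore agreement on 18.2.2.2: 18.1.2.1 not covered. → 27%.
Line D: PET → 18.3; moulded articles → 18.3.1; for packaging → 18.3.1.3. Scheduled 23%. quota on 18.3.1 exhausted → over-quota 47%; Yelstadt agreement on 18.3.1: CTH not met. → 47%.
Sum: 13% + 31% + 27% + 47% = 118%.

118%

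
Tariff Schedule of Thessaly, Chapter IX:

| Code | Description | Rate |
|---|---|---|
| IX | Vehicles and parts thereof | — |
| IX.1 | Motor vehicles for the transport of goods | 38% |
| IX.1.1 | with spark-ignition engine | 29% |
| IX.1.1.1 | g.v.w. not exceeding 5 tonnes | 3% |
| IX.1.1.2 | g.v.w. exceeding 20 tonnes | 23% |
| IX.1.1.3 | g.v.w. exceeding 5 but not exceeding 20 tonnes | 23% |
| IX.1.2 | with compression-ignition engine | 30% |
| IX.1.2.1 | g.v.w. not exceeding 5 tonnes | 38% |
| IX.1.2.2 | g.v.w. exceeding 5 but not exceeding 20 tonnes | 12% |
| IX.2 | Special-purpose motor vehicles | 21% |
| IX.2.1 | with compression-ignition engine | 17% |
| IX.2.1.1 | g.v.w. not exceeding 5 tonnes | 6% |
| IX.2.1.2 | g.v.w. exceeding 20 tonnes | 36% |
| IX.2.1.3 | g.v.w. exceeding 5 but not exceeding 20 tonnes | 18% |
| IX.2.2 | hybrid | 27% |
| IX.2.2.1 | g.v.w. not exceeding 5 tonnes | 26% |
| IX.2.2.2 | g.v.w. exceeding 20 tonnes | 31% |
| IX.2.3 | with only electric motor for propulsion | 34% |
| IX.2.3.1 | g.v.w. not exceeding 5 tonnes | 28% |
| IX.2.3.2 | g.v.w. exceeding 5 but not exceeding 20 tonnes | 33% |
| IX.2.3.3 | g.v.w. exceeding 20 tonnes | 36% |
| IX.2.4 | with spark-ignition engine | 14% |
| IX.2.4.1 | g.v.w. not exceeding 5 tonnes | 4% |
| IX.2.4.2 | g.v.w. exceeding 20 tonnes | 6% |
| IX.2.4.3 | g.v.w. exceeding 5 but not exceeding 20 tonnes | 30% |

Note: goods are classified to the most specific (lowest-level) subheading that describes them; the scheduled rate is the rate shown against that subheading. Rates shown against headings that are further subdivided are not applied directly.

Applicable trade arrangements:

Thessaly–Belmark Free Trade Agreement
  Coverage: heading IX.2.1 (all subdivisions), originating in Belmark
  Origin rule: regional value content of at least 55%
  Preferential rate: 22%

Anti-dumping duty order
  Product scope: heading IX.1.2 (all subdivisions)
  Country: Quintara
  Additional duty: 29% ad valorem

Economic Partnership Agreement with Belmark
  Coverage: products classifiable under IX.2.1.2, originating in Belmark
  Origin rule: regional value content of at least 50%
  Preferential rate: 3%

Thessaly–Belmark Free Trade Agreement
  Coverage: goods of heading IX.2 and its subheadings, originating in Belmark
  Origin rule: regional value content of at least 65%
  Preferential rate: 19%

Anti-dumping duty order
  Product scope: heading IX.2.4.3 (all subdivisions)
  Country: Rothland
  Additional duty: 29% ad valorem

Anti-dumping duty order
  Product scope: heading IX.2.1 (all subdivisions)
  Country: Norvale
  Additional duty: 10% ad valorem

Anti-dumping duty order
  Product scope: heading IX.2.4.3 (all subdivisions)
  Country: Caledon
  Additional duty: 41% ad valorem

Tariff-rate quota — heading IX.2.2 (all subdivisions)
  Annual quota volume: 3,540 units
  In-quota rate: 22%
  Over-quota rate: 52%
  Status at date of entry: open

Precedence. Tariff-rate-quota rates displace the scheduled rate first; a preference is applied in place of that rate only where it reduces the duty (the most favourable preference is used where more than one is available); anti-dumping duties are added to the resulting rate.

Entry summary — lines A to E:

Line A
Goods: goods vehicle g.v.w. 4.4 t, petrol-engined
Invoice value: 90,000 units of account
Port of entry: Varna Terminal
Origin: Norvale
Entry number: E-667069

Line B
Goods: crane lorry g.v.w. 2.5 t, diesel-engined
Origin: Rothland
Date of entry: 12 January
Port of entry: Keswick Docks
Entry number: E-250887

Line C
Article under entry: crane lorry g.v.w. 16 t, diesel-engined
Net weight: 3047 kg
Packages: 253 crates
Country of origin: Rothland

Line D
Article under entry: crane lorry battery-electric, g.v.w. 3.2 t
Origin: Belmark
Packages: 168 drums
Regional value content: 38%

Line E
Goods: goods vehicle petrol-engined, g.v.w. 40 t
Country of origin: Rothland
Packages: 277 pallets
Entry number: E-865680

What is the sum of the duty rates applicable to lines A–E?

78%

Line A: goods vehicle → IX.1; petrol-engined → IX.1.1; g.v.w. 4.4 t → IX.1.1.1. Scheduled 3%. No special measure applies. → 3%.
Line B: crane lorry → IX.2; diesel-engined → IX.2.1; g.v.w. 2.5 t → IX.2.1.1. Scheduled 6%. No special measure applies. → 6%.
Line C: crane lorry → IX.2; diesel-engined → IX.2.1; g.v.w. 16 t → IX.2.1.3. Scheduled 18%. No special measure applies. → 18%.
Line D: crane lorry → IX.2; battery-electric → IX.2.3; g.v.w. 3.2 t → IX.2.3.1. Scheduled 28%. Belmark agreement on IX.2.1: IX.2.3.1 not covered; Belmark agreement on IX.2.1.2: IX.2.3.1 not covered; Belmark agreement on IX.2: RVC < 65%. → 28%.
Line E: goods vehicle → IX.1; petrol-engined → IX.1.1; g.v.w. 40 t → IX.1.1.2. Scheduled 23%. No special measure applies. → 23%.
Sum: 3% + 6% + 18% + 28% + 23% = 78%.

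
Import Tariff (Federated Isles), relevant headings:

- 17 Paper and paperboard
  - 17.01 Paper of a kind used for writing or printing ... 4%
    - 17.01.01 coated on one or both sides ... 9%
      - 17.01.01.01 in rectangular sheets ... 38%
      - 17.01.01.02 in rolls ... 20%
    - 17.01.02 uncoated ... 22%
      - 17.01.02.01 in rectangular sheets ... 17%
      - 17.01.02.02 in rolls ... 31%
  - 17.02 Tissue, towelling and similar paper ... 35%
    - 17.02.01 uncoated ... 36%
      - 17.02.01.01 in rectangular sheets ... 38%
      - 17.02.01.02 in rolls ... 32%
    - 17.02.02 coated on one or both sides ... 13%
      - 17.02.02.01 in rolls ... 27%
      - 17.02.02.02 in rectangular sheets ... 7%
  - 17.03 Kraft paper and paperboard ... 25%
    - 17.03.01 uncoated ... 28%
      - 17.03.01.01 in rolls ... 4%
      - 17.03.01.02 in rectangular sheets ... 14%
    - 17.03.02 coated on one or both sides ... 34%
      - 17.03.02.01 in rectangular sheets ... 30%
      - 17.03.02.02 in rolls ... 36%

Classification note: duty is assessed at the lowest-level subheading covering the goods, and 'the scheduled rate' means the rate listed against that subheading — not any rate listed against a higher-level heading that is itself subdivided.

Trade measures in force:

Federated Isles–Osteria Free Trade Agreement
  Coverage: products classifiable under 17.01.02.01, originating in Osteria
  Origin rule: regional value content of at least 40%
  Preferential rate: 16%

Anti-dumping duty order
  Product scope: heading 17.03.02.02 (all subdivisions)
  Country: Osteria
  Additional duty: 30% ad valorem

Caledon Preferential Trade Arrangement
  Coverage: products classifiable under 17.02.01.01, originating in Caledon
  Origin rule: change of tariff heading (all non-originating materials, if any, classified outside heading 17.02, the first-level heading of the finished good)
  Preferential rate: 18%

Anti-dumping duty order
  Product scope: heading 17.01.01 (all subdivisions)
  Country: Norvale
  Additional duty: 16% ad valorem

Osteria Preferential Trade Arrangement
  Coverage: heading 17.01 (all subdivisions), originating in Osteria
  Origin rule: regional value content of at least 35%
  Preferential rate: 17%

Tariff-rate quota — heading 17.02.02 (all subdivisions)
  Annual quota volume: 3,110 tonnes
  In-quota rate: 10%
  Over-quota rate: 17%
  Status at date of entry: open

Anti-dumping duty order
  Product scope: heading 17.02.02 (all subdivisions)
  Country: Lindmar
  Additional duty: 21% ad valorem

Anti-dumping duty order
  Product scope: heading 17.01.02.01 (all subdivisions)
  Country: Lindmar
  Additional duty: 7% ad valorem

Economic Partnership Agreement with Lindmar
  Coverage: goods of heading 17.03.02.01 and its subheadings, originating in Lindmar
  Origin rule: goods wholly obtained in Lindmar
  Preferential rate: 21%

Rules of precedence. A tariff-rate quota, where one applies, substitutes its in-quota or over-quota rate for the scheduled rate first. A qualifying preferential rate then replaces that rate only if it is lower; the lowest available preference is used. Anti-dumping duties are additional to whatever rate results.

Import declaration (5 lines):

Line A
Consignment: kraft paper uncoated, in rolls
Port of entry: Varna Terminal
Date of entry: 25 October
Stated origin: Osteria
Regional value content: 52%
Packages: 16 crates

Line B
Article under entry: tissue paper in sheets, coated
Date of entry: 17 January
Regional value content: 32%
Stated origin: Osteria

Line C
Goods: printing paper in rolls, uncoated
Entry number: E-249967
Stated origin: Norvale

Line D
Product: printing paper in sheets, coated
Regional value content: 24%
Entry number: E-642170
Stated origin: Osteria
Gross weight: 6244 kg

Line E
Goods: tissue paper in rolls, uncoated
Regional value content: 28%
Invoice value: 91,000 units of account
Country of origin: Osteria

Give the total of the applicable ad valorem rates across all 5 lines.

115%

Line A: kraft paper → 17.03; uncoated → 17.03.01; in rolls → 17.03.01.01. Scheduled 4%. Osteria agreement on 17.01.02.01: 17.03.01.01 not covered; Osteria agreement on 17.01: 17.03.01.01 not covered. → 4%.
Line B: tissue paper → 17.02; coated → 17.02.02; in sheets → 17.02.02.02. Scheduled 7%. quota on 17.02.02 open → in-quota 10%; Osteria agreement on 17.01.02.01: 17.02.02.02 not covered; Osteria agreement on 17.01: 17.02.02.02 not covered. → 10%.
Line C: printing paper → 17.01; uncoated → 17.01.02; in rolls → 17.01.02.02. Scheduled 31%. No special measure applies. → 31%.
Line D: printing paper → 17.01; coated → 17.01.01; in sheets → 17.01.01.01. Scheduled 38%. Osteria agreement on 17.01.02.01: 17.01.01.01 not covered; Osteria agreement on 17.01: RVC < 35%. → 38%.
Line E: tissue paper → 17.02; uncoated → 17.02.01; in rolls → 17.02.01.02. Scheduled 32%. Osteria agreement on 17.01.02.01: 17.02.01.02 not covered; Osteria agreement on 17.01: 17.02.01.02 not covered. → 32%.
Sum: 4% + 10% + 31% + 38% + 32% = 115%.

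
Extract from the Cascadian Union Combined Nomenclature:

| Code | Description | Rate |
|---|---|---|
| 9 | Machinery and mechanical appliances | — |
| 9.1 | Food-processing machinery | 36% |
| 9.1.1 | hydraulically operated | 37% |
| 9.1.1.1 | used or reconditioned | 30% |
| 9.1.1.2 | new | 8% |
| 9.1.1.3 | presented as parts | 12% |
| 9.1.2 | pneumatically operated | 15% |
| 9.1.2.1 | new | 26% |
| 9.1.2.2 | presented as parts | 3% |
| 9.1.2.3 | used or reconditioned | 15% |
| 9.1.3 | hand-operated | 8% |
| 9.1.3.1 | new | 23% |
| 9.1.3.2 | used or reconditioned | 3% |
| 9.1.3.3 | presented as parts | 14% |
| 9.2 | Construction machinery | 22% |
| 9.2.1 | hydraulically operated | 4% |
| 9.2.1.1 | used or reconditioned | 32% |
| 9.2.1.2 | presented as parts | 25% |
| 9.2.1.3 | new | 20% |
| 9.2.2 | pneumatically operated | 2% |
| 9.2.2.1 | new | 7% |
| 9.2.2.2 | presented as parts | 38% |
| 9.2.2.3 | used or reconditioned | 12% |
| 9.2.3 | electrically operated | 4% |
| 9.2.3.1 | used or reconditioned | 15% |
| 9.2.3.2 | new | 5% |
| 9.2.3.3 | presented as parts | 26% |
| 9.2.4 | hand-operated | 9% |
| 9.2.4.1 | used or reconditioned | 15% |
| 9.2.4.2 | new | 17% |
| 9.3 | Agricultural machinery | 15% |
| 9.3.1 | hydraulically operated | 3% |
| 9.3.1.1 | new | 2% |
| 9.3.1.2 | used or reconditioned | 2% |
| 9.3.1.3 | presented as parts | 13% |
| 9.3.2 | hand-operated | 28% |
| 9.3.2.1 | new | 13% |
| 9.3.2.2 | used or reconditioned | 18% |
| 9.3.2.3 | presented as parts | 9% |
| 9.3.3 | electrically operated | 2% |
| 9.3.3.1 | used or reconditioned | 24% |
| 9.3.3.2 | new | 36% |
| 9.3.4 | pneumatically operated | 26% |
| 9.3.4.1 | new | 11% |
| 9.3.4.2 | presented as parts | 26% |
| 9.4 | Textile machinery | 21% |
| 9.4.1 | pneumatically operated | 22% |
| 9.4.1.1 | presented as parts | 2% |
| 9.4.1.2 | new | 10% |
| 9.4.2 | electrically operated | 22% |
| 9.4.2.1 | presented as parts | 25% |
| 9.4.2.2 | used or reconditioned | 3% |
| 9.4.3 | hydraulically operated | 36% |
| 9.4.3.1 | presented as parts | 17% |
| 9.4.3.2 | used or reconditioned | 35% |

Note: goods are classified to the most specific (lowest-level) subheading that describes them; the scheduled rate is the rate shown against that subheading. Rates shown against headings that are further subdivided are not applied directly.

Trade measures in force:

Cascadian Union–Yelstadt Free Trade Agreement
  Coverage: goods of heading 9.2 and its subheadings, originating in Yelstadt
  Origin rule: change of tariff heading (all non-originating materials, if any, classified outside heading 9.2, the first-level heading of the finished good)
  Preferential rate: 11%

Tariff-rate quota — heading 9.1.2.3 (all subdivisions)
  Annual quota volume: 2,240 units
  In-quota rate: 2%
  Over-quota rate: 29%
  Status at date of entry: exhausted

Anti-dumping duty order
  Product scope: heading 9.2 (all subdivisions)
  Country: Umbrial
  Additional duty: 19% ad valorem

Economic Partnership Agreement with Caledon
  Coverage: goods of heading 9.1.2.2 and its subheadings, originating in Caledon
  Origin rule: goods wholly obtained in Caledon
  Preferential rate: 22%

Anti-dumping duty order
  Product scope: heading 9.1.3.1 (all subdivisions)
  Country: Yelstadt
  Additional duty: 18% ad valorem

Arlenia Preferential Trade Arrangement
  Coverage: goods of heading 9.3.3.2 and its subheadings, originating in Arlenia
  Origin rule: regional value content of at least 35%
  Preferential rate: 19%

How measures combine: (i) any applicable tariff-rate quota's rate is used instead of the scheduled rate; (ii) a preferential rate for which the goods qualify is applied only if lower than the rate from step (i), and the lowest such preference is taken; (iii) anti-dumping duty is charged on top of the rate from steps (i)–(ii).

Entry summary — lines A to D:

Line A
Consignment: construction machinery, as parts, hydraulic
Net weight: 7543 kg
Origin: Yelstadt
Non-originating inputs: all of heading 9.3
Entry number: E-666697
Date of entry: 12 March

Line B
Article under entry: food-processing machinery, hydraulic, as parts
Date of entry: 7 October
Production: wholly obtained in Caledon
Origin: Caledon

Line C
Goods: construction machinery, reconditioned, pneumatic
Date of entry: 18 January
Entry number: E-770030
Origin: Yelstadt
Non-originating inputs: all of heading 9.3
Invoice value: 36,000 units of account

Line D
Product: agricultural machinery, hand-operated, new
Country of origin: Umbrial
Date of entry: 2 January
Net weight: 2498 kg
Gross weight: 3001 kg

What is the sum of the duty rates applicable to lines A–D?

Line A: construction → 9.2; hydraulic → 9.2.1; as parts → 9.2.1.2. Scheduled 25%. Yelstadt agreement on 9.2: CTH met → 11% available; preferential 11%. → 11%.
Line B: food-processing → 9.1; hydraulic → 9.1.1; as parts → 9.1.1.3. Scheduled 12%. Caledon agreement on 9.1.2.2: 9.1.1.3 not covered. → 12%.
Line C: construction → 9.2; pneumatic → 9.2.2; reconditioned → 9.2.2.3. Scheduled 12%. Yelstadt agreement on 9.2: CTH met → 11% available; preferential 11%. → 11%.
Line D: agricultural → 9.3; hand-operated → 9.3.2; new → 9.3.2.1. Scheduled 13%. No special measure applies. → 13%.
Sum: 11% + 12% + 11% + 13% = 47%.

47%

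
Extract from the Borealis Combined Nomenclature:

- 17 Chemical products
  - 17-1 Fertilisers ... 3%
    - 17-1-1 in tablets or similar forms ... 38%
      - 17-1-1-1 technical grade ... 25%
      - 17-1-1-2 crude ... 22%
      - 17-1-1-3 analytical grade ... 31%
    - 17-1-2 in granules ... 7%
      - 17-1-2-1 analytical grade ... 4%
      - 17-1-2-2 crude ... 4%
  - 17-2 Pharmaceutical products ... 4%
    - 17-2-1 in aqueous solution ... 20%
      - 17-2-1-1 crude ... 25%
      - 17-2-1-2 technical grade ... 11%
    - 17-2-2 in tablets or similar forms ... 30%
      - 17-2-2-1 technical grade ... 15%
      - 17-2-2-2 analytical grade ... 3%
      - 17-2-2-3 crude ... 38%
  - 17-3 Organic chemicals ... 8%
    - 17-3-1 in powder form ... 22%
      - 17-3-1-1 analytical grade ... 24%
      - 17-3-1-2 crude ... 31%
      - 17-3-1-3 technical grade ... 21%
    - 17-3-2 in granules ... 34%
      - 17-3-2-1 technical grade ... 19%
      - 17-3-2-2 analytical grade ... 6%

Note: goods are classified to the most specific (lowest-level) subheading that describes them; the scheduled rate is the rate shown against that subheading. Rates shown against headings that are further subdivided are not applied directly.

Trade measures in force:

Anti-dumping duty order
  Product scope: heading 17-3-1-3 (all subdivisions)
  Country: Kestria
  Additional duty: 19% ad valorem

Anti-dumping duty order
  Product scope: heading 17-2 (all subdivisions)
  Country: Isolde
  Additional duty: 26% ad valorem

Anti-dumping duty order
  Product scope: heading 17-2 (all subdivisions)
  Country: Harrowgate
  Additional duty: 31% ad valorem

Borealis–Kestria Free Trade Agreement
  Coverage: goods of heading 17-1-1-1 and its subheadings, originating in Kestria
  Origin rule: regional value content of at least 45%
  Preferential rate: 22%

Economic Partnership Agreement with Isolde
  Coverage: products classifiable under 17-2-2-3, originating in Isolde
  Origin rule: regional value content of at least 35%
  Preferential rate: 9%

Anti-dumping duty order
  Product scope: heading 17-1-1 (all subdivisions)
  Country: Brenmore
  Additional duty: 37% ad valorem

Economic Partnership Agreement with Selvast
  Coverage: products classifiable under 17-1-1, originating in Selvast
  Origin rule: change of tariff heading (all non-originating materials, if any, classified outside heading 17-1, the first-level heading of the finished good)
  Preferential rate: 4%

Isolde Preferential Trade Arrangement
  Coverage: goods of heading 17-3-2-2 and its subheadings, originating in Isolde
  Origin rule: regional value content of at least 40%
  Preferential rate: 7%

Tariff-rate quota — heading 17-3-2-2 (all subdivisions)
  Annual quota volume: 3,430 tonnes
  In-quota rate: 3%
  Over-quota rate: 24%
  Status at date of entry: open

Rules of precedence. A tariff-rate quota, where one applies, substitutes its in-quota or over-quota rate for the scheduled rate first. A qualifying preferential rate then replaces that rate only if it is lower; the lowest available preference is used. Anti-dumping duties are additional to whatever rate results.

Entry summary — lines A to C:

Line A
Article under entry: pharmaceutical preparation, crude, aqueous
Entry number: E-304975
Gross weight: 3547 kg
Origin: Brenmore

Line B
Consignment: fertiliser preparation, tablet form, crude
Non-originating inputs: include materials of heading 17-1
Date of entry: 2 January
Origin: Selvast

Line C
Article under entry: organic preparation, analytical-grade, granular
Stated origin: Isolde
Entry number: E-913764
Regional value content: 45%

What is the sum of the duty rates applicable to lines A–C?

Line A: pharmaceutical → 17-2; aqueous → 17-2-1; crude → 17-2-1-1. Scheduled 25%. No special measure applies. → 25%.
Line B: fertiliser → 17-1; tablet form → 17-1-1; crude → 17-1-1-2. Scheduled 22%. Selvast agreement on 17-1-1: CTH not met. → 22%.
Line C: organic → 17-3; granular → 17-3-2; analytical-grade → 17-3-2-2. Scheduled 6%. quota on 17-3-2-2 open → in-quota 3%; Isolde agreement on 17-2-2-3: 17-3-2-2 not covered; Isolde agreement on 17-3-2-2: RVC ≥ 40% → 7% available; preference 7% not lower than 3% → no reduction. → 3%.
Sum: 25% + 22% + 3% = 50%.

50%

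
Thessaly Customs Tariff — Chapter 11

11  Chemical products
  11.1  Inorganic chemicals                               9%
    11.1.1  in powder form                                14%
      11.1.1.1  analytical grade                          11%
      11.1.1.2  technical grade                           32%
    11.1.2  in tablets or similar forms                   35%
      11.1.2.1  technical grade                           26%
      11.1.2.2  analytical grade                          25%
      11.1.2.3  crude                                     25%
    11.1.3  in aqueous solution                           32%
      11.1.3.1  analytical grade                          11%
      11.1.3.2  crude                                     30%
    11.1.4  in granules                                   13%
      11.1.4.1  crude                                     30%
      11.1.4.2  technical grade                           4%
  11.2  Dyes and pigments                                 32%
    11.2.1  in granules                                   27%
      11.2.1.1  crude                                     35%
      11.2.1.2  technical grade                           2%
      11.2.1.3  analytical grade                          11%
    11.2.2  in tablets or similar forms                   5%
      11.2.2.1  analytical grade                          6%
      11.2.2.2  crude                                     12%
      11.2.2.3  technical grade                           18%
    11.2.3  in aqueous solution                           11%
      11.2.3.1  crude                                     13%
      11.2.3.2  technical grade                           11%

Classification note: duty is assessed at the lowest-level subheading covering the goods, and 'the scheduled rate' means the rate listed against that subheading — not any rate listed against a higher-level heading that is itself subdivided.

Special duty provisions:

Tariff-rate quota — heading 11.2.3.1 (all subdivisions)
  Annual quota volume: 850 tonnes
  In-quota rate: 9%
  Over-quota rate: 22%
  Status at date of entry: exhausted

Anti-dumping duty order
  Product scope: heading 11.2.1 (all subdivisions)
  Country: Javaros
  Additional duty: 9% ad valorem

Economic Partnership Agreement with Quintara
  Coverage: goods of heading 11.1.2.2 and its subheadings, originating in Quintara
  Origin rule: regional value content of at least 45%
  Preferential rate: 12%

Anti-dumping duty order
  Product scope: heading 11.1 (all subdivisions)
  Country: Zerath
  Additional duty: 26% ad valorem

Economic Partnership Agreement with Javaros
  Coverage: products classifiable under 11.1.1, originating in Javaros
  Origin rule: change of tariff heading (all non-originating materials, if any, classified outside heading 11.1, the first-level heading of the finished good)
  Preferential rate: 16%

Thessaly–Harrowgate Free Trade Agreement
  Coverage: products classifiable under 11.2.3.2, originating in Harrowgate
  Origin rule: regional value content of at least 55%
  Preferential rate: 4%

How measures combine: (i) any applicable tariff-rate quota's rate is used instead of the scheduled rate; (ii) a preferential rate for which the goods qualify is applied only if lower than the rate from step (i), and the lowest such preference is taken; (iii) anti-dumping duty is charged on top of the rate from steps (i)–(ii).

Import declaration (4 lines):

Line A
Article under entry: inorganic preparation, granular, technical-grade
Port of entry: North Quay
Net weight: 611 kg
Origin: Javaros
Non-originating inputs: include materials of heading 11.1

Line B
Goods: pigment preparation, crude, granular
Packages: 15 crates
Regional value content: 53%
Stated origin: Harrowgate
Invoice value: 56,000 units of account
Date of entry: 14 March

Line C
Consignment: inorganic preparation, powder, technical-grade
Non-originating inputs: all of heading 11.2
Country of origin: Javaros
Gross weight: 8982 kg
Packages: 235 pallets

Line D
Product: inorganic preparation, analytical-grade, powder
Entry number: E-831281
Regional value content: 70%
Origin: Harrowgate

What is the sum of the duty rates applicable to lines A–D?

Line A: inorganic → 11.1; granular → 11.1.4; technical-grade → 11.1.4.2. Scheduled 4%. Javaros agreement on 11.1.1: 11.1.4.2 not covered. → 4%.
Line B: pigment → 11.2; granular → 11.2.1; crude → 11.2.1.1. Scheduled 35%. Harrowgate agreement on 11.2.3.2: 11.2.1.1 not covered. → 35%.
Line C: inorganic → 11.1; powder → 11.1.1; technical-grade → 11.1.1.2. Scheduled 32%. Javaros agreement on 11.1.1: CTH met → 16% available; preferential 16%. → 16%.
Line D: inorganic → 11.1; powder → 11.1.1; analytical-grade → 11.1.1.1. Scheduled 11%. Harrowgate agreement on 11.2.3.2: 11.1.1.1 not covered. → 11%.
Sum: 4% + 35% + 16% + 11% = 66%.

66%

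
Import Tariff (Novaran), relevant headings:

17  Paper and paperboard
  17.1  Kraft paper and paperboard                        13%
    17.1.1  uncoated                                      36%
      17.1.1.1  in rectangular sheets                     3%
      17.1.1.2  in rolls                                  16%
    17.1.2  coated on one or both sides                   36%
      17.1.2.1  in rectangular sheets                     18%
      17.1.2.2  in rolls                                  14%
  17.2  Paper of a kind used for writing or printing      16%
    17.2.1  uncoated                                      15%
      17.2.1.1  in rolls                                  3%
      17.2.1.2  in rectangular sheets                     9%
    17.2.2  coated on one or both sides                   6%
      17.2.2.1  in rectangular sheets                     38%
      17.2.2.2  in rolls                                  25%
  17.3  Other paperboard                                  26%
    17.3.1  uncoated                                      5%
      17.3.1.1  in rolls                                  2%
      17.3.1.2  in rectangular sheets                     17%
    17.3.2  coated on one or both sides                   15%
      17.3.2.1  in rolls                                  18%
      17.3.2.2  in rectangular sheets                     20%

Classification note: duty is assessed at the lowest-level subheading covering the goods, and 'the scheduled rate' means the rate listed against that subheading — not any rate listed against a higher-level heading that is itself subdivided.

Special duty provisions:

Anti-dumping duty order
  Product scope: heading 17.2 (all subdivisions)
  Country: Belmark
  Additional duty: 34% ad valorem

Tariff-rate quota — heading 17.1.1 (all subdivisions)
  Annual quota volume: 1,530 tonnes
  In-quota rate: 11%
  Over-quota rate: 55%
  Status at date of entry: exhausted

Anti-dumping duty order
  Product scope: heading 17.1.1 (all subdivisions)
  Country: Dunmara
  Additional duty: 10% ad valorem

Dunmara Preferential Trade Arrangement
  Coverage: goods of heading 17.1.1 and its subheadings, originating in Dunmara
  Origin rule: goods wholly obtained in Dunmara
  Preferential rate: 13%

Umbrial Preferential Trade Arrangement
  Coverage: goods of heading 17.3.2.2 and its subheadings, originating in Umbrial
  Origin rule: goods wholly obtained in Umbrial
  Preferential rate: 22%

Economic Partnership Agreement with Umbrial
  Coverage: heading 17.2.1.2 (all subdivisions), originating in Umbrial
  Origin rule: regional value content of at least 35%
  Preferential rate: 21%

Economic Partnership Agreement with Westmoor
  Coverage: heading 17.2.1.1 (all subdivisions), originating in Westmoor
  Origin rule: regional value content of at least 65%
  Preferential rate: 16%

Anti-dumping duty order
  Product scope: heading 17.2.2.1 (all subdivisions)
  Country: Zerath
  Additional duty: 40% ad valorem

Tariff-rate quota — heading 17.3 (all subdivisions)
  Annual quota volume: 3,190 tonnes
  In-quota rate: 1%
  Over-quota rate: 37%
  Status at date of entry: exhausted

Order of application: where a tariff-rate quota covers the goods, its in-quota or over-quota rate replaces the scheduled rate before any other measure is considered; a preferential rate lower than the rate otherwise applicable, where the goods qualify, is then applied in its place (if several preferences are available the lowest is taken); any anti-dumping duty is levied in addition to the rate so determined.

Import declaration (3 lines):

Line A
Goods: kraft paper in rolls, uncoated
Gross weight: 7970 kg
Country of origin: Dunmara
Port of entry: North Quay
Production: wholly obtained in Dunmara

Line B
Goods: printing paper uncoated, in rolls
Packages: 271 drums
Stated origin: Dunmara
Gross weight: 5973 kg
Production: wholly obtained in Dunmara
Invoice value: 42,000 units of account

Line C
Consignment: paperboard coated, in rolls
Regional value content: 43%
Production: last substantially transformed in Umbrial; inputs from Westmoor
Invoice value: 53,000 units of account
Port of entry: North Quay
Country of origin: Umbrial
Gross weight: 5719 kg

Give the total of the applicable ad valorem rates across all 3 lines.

63%

Line A: kraft paper → 17.1; uncoated → 17.1.1; in rolls → 17.1.1.2. Scheduled 16%. quota on 17.1.1 exhausted → over-quota 55%; Dunmara agreement on 17.1.1: wholly obtained → 13% available; preferential 13%; anti-dumping (Dunmara, 17.1.1): +10%; total 13% + 10% = 23%. → 23%.
Line B: printing paper → 17.2; uncoated → 17.2.1; in rolls → 17.2.1.1. Scheduled 3%. Dunmara agreement on 17.1.1: 17.2.1.1 not covered. → 3%.
Line C: paperboard → 17.3; coated → 17.3.2; in rolls → 17.3.2.1. Scheduled 18%. quota on 17.3 exhausted → over-quota 37%; Umbrial agreement on 17.3.2.2: 17.3.2.1 not covered; Umbrial agreement on 17.2.1.2: 17.3.2.1 not covered. → 37%.
Sum: 23% + 3% + 37% = 63%.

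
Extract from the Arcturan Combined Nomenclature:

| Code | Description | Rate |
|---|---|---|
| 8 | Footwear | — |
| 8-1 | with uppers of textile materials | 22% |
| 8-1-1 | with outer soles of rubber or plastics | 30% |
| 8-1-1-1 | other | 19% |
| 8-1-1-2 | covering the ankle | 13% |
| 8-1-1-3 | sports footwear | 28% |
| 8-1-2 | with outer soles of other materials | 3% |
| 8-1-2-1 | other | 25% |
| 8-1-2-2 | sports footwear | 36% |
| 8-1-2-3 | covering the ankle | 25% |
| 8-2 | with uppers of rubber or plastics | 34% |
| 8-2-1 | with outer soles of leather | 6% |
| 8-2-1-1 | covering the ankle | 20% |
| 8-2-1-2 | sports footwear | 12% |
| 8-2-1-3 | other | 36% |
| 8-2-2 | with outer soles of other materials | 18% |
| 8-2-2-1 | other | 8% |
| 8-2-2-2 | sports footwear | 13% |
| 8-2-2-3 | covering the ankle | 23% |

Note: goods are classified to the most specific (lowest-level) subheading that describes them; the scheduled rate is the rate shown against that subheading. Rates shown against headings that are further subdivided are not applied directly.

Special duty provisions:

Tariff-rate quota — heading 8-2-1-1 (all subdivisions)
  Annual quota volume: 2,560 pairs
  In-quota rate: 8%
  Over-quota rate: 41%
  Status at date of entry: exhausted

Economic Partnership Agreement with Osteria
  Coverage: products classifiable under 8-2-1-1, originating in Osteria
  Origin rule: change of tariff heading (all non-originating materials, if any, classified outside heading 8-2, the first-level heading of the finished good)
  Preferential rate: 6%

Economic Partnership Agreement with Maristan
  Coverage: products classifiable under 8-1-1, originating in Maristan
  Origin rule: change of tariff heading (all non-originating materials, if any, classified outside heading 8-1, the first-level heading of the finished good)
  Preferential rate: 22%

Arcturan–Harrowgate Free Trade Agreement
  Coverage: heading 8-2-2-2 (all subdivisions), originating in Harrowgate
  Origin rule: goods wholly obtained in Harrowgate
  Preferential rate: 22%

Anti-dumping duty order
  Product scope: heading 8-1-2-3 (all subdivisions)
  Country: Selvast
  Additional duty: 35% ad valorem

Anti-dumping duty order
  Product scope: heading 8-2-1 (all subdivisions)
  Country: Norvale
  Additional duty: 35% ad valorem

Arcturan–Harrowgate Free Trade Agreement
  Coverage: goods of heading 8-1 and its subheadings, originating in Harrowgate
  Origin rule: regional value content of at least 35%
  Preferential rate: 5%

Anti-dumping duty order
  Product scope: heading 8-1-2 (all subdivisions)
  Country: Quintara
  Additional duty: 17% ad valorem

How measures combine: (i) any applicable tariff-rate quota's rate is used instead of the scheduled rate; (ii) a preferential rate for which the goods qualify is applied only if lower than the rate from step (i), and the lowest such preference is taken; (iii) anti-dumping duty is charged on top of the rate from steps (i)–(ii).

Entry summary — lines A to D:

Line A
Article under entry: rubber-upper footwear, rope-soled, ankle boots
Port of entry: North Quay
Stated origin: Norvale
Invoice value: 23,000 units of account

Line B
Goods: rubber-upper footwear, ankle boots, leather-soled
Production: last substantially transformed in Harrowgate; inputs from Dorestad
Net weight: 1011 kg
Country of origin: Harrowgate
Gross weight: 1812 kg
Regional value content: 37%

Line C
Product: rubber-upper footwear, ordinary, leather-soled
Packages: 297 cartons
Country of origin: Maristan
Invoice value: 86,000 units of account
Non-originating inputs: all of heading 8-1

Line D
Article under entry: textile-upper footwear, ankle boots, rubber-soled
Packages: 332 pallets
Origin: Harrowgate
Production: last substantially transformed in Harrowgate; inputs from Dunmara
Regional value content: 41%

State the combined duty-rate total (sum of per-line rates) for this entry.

Line A: rubber-upper → 8-2; rope-soled → 8-2-2; ankle boots → 8-2-2-3. Scheduled 23%. No special measure applies. → 23%.
Line B: rubber-upper → 8-2; leather-soled → 8-2-1; ankle boots → 8-2-1-1. Scheduled 20%. quota on 8-2-1-1 exhausted → over-quota 41%; Harrowgate agreement on 8-2-2-2: 8-2-1-1 not covered; Harrowgate agreement on 8-1: 8-2-1-1 not covered. → 41%.
Line C: rubber-upper → 8-2; leather-soled → 8-2-1; ordinary → 8-2-1-3. Scheduled 36%. Maristan agreement on 8-1-1: 8-2-1-3 not covered. → 36%.
Line D: textile-upper → 8-1; rubber-soled → 8-1-1; ankle boots → 8-1-1-2. Scheduled 13%. Harrowgate agreement on 8-2-2-2: 8-1-1-2 not covered; Harrowgate agreement on 8-1: RVC ≥ 35% → 5% available; preferential 5%. → 5%.
Sum: 23% + 41% + 36% + 5% = 105%.

105%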